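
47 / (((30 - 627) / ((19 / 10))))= -893 / 5970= -0.15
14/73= 0.19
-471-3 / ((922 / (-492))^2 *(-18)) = -100087305 / 212521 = -470.95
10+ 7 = 17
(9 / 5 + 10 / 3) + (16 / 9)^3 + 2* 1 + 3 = 57416 / 3645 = 15.75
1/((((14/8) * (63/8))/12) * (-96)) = -4/441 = -0.01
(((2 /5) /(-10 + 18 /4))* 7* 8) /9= -224 /495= -0.45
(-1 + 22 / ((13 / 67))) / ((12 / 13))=487 / 4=121.75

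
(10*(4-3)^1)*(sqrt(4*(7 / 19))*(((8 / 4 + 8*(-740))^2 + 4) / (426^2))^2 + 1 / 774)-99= -38308 / 387 + 1533239345702480*sqrt(133) / 39108577059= 452031.47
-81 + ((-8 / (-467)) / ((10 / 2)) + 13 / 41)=-7723852 / 95735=-80.68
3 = 3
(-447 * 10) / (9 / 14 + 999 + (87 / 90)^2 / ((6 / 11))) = -168966000 / 37851257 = -4.46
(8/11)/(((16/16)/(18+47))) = 520/11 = 47.27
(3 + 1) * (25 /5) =20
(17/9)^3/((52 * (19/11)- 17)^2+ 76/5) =2972365/2345339529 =0.00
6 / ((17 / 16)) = 96 / 17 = 5.65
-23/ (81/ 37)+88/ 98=-38135/ 3969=-9.61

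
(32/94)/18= 0.02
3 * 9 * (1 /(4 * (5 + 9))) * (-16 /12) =-9 /14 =-0.64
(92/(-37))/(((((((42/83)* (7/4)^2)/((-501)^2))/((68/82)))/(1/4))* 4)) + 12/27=-97746744112/4682979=-20872.77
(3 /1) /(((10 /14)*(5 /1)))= 21 /25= 0.84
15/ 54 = 5/ 18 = 0.28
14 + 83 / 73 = 15.14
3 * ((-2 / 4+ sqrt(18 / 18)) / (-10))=-0.15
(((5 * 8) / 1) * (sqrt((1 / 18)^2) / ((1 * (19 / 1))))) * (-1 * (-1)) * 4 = 80 / 171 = 0.47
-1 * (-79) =79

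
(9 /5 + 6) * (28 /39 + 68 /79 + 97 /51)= 182307 /6715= 27.15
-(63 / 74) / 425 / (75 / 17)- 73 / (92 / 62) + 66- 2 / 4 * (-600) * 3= 487625071 / 531875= 916.80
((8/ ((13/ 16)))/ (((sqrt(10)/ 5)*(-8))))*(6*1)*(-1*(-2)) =-96*sqrt(10)/ 13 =-23.35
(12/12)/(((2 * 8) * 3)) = 1/48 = 0.02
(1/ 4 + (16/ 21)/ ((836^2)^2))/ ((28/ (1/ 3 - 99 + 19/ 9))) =-12661685494075/ 14686972356672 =-0.86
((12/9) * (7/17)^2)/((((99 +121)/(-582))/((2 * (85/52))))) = -4753/2431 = -1.96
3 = 3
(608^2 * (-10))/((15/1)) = -739328/3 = -246442.67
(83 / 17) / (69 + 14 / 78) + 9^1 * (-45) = -18572493 / 45866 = -404.93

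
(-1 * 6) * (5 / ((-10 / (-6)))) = -18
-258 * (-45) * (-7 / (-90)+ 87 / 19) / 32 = 1027227 / 608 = 1689.52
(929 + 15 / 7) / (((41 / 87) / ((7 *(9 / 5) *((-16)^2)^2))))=334469136384 / 205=1631556762.85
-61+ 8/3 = -175/3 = -58.33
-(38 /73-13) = 911 /73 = 12.48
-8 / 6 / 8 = -1 / 6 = -0.17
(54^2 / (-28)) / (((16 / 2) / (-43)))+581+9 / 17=1086515 / 952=1141.30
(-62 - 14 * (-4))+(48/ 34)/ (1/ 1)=-78/ 17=-4.59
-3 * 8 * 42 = -1008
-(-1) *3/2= 3/2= 1.50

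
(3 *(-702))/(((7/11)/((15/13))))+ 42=-26436/7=-3776.57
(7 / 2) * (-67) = -469 / 2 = -234.50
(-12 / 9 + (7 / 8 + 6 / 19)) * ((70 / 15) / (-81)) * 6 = 455 / 9234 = 0.05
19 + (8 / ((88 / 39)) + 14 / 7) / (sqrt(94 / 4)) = 20.14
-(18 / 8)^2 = -81 / 16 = -5.06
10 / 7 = 1.43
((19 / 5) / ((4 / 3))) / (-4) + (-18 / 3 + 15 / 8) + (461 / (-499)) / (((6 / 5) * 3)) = -1830217 / 359280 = -5.09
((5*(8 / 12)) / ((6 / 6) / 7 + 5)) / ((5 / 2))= 7 / 27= 0.26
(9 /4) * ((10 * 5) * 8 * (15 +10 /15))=14100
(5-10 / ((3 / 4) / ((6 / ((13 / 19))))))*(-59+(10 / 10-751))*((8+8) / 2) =9416760 / 13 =724366.15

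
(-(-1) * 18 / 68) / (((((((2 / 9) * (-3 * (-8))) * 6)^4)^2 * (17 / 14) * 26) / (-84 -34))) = -3717 / 4130865185554432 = -0.00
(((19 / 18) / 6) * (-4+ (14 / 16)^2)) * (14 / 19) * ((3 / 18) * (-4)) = 161 / 576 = 0.28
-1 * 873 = -873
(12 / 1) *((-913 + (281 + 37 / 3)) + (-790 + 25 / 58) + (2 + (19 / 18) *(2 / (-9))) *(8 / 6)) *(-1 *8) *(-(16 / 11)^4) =-20791784636416 / 34391709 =-604558.05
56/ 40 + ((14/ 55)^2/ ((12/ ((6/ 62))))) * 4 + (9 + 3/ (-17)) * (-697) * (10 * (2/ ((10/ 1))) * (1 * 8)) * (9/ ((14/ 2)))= -83046219633/ 656425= -126512.88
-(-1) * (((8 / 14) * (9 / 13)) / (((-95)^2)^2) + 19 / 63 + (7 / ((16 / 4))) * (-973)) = -454268136211829 / 266832247500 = -1702.45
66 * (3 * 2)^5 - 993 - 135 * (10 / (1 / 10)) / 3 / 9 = 511723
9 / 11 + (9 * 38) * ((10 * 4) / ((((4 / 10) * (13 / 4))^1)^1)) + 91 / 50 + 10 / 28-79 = 261437983 / 25025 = 10447.07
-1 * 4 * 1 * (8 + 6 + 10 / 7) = -432 / 7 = -61.71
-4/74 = -2/37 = -0.05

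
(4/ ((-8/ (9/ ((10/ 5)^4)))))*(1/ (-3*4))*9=27/ 128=0.21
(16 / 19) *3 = 48 / 19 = 2.53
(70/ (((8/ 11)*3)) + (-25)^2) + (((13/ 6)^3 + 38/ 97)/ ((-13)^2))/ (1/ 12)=388219049/ 590148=657.83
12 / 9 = 4 / 3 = 1.33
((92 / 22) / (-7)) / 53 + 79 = 322353 / 4081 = 78.99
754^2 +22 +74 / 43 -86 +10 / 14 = 171104785 / 301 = 568454.44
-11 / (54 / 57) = -209 / 18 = -11.61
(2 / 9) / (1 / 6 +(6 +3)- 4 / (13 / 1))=52 / 2073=0.03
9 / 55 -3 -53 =-55.84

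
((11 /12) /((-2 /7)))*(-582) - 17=7401 /4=1850.25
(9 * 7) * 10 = 630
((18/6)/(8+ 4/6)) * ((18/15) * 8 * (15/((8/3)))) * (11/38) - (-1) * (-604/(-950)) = 74677/12350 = 6.05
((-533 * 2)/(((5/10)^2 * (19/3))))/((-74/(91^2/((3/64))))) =1129925888/703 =1607291.45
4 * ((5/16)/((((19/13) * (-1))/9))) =-585/76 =-7.70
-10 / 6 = -5 / 3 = -1.67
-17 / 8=-2.12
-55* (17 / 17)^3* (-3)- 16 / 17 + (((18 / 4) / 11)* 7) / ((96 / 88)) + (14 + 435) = 83733 / 136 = 615.68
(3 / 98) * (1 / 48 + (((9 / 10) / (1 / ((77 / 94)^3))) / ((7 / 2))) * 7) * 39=981703983 / 813972320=1.21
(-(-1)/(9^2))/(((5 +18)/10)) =10/1863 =0.01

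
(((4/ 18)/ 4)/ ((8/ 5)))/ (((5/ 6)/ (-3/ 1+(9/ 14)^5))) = -518141/ 4302592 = -0.12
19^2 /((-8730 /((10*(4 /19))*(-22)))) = 1.92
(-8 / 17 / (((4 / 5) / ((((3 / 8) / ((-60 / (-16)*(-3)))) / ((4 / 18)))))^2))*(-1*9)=81 / 544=0.15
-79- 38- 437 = -554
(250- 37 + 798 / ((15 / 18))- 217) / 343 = 4768 / 1715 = 2.78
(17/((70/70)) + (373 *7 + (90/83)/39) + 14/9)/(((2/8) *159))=102143536/1544049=66.15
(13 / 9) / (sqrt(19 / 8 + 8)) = 0.45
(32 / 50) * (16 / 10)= 128 / 125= 1.02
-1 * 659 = -659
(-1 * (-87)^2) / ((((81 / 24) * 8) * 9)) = -841 / 27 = -31.15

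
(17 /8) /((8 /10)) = 85 /32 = 2.66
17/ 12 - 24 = -22.58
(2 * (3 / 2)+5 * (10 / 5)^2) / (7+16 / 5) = 115 / 51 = 2.25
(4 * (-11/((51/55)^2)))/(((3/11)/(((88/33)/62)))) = -8.07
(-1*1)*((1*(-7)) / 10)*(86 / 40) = 301 / 200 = 1.50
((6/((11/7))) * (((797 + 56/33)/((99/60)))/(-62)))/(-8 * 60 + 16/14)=6457465/103730154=0.06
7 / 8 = 0.88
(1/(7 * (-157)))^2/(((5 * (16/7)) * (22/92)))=23/75918920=0.00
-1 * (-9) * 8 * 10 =720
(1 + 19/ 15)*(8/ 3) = 272/ 45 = 6.04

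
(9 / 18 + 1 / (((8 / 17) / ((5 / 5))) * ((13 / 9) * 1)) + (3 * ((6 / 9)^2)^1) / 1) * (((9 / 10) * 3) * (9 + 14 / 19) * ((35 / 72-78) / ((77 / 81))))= -17244770967 / 2434432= -7083.69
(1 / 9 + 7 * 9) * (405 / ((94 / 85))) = 1086300 / 47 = 23112.77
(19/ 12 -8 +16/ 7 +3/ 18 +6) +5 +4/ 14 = 205/ 28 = 7.32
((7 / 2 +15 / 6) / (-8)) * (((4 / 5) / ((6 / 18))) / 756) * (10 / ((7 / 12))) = -2 / 49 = -0.04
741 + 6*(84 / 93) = 23139 / 31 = 746.42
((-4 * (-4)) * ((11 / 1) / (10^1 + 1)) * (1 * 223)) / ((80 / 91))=20293 / 5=4058.60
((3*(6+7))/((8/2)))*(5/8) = 195/32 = 6.09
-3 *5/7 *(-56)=120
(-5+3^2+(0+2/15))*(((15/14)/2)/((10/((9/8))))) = 279/1120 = 0.25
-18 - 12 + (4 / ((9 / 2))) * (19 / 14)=-1814 / 63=-28.79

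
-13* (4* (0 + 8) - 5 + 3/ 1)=-390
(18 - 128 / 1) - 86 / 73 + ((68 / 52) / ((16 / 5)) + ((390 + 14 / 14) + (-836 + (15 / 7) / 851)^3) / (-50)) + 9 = 187533919438413075222221 / 16048668253268560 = 11685325.94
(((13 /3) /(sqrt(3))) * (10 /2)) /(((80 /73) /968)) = 114829 * sqrt(3) /18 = 11049.43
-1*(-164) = 164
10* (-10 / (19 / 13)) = -1300 / 19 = -68.42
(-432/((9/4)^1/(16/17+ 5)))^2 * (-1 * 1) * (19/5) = -7144943616/1445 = -4944597.66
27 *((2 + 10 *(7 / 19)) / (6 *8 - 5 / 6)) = 17496 / 5377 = 3.25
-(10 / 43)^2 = -100 / 1849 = -0.05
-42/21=-2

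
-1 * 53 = -53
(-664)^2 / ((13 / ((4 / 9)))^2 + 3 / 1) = 7054336 / 13737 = 513.53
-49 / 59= -0.83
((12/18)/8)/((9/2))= 1/54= 0.02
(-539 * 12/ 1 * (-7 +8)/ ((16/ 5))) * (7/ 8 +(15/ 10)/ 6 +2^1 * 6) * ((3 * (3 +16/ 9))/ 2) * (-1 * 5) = 60839625/ 64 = 950619.14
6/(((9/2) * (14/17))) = 1.62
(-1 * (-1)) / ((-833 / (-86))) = 86 / 833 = 0.10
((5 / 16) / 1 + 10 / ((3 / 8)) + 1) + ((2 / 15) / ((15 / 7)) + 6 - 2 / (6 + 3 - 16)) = 34.33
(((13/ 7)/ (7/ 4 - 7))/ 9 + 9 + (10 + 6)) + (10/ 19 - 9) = 414434/ 25137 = 16.49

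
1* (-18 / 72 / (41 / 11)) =-11 / 164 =-0.07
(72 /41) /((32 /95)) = 855 /164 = 5.21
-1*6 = -6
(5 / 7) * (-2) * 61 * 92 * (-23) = 1290760 / 7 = 184394.29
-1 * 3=-3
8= 8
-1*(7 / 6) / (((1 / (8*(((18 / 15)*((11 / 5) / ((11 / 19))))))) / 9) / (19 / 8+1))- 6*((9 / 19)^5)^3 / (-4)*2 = -1292.76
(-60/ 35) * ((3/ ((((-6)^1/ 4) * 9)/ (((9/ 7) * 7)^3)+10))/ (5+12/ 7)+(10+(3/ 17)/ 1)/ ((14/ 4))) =-311376/ 61523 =-5.06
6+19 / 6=55 / 6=9.17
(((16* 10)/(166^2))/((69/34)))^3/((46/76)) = 95587328000/2470265667646766883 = 0.00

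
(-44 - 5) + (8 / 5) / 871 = -49.00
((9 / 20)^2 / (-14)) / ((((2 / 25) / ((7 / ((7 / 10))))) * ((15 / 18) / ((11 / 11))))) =-243 / 112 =-2.17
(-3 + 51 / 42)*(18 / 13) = -225 / 91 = -2.47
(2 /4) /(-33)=-1 /66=-0.02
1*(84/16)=21/4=5.25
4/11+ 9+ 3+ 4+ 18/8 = 819/44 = 18.61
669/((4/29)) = 19401/4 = 4850.25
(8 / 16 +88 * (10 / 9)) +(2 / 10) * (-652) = -2891 / 90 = -32.12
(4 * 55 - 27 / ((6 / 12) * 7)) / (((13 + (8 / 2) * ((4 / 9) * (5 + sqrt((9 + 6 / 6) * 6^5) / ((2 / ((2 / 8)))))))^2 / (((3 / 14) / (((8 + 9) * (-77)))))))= -63164887101 / 4753471381251901 + 10243628064 * sqrt(15) / 4753471381251901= -0.00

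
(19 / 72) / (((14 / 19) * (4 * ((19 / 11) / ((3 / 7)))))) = 209 / 9408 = 0.02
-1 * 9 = -9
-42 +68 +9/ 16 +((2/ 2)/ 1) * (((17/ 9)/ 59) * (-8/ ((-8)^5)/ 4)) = 231091217/ 8699904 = 26.56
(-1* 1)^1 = -1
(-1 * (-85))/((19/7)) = 595/19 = 31.32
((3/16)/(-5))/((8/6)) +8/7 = 2497/2240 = 1.11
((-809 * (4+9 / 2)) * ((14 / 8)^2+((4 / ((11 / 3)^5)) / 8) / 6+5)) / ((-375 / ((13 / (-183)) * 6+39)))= 224108342928509 / 39296444000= 5703.02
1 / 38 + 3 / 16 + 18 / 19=353 / 304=1.16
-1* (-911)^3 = 756058031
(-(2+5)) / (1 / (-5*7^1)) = 245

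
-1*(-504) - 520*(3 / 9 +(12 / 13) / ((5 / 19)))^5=-1883628753284992 / 4337701875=-434245.78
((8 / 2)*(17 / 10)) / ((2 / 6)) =102 / 5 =20.40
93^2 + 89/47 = 8650.89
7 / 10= 0.70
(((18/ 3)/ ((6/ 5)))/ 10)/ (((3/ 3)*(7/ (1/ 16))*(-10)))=-1/ 2240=-0.00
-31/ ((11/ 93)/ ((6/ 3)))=-5766/ 11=-524.18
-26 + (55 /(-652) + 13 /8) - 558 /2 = -395711 /1304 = -303.46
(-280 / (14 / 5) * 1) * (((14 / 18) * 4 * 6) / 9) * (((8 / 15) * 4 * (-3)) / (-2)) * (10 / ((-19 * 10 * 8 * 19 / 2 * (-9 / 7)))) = -31360 / 87723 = -0.36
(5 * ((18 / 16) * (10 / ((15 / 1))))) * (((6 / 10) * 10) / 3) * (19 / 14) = 285 / 28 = 10.18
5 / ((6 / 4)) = 10 / 3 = 3.33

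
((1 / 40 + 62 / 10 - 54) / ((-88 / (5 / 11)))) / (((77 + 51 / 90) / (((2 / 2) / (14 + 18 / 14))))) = 0.00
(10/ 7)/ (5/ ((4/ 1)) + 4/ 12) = 120/ 133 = 0.90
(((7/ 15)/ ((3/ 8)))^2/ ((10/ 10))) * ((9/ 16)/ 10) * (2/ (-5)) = -196/ 5625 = -0.03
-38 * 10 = -380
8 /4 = 2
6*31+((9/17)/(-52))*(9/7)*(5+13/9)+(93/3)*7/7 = 216.92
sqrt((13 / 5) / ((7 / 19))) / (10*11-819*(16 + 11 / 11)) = -0.00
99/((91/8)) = 792/91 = 8.70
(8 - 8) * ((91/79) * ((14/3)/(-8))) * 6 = 0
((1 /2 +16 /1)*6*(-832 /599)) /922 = -41184 /276139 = -0.15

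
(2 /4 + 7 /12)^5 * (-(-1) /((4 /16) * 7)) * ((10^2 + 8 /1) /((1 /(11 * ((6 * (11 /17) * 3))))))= 44926453 /3808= 11797.91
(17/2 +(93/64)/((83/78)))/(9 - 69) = -26203/159360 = -0.16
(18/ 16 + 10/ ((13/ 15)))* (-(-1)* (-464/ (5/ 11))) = -840246/ 65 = -12926.86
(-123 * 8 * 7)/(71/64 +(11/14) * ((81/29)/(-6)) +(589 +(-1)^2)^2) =-29829632/1507508287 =-0.02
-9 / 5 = -1.80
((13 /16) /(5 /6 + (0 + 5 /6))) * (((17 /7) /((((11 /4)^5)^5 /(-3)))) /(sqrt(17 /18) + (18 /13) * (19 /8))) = -11200993549650638143488 /910816846454457662251594959275225 + 567691680878979710976 * sqrt(34) /910816846454457662251594959275225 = -0.00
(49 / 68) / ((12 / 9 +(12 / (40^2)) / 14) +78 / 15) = 205800 / 1866073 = 0.11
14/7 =2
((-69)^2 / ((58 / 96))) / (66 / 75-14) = -714150 / 1189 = -600.63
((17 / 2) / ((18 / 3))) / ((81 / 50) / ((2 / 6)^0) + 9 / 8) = 850 / 1647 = 0.52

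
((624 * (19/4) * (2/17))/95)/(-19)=-312/1615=-0.19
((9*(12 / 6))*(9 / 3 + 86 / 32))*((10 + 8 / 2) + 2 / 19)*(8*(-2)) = -438984 / 19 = -23104.42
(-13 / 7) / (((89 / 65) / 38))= -32110 / 623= -51.54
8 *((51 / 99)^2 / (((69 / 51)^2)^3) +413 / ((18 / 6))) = 177602945603456 / 161211083121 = 1101.68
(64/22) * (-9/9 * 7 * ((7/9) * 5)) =-7840/99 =-79.19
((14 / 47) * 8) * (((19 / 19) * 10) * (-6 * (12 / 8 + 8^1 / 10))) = -328.85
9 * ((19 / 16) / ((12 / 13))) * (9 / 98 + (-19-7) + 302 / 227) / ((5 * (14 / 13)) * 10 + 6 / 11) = -5.23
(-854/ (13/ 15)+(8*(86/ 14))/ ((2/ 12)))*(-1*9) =565542/ 91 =6214.75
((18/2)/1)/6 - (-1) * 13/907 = 2747/1814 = 1.51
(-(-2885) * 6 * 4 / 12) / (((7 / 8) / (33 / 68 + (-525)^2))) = 216288830820 / 119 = 1817553200.17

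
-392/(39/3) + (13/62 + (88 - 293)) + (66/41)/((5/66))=-35308889/165230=-213.70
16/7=2.29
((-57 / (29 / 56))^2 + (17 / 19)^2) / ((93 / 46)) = 5992.85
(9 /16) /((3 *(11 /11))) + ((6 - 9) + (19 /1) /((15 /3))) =0.99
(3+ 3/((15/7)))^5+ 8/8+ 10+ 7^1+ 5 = 5225507/3125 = 1672.16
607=607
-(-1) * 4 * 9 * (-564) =-20304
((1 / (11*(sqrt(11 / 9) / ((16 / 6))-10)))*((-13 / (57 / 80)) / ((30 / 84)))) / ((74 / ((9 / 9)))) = 11648*sqrt(11) / 148218411 + 931840 / 148218411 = 0.01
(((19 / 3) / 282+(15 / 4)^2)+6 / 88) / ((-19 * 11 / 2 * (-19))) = 1053673 / 147816504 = 0.01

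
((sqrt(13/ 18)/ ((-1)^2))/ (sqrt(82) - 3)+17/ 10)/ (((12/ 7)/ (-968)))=-14399/ 15 - 1694 *sqrt(533)/ 657 - 847 *sqrt(26)/ 219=-1039.18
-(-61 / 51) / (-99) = -61 / 5049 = -0.01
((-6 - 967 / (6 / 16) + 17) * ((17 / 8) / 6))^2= 17148164401 / 20736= 826975.52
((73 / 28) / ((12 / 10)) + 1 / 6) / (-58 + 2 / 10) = -655 / 16184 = -0.04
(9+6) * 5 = 75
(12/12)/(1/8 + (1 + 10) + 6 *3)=8/233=0.03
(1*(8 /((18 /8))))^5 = 33554432 /59049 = 568.25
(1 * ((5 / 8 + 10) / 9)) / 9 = 85 / 648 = 0.13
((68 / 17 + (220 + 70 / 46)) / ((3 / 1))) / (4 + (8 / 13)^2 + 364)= 292201 / 1431888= 0.20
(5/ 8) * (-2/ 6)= -5/ 24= -0.21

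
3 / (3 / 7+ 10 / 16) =168 / 59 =2.85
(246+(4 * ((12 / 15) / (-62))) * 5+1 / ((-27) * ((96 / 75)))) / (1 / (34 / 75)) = 111880009 / 1004400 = 111.39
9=9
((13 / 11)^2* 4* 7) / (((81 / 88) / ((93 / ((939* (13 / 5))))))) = 451360 / 278883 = 1.62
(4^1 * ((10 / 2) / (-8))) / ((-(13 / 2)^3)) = 20 / 2197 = 0.01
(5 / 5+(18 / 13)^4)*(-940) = -125524780 / 28561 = -4394.97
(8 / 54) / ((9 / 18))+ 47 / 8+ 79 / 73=114373 / 15768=7.25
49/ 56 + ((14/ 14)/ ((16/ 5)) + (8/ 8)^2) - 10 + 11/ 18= -1037/ 144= -7.20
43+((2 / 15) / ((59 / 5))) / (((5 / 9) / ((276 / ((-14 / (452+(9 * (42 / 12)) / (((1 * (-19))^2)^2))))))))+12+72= -14596108403 / 269112865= -54.24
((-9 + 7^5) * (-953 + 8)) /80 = -1587411 /8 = -198426.38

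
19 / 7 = 2.71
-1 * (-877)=877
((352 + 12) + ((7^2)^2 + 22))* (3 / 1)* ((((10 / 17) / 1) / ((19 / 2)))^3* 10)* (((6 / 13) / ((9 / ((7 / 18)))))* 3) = 520240000 / 438077471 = 1.19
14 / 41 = 0.34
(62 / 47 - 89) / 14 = -4121 / 658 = -6.26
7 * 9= 63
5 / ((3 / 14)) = 70 / 3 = 23.33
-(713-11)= -702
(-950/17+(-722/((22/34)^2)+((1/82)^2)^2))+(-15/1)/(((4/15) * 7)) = -1164243292900453/651010122224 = -1788.36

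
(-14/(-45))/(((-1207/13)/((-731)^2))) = -5720806/3195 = -1790.55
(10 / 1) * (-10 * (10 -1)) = -900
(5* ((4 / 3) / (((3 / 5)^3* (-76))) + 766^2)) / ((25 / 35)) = 6321121513 / 1539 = 4107291.43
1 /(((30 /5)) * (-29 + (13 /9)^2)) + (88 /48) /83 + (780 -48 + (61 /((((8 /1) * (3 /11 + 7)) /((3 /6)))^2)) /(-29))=943983062310359 /1289566617600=732.02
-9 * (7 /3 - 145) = 1284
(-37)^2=1369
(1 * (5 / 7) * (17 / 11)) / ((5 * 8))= 17 / 616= 0.03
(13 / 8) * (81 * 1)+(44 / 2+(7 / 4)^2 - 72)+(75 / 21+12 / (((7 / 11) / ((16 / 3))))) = 21149 / 112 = 188.83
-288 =-288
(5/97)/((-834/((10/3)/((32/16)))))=-25/242694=-0.00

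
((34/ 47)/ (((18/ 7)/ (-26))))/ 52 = -119/ 846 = -0.14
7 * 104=728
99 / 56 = 1.77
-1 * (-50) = 50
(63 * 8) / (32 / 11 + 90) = 396 / 73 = 5.42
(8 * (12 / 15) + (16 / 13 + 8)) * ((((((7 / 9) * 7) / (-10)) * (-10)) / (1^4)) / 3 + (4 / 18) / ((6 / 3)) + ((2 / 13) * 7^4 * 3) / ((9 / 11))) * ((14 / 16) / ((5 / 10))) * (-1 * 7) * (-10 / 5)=11850434008 / 22815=519414.16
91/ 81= 1.12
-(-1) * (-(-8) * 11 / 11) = 8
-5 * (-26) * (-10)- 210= -1510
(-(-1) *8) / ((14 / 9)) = 36 / 7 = 5.14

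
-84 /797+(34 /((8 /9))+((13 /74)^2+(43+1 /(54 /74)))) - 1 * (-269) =20712736909 /58919022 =351.55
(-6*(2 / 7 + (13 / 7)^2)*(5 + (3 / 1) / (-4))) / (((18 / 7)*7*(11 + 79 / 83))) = -86071 / 194432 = -0.44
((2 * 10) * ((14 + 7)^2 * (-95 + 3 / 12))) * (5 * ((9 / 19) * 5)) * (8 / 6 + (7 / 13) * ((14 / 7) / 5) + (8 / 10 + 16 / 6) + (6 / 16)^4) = -50413505620275 / 1011712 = -49829897.86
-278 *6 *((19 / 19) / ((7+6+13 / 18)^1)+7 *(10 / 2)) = -14449884 / 247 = -58501.55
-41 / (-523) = 41 / 523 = 0.08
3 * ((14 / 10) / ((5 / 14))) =294 / 25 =11.76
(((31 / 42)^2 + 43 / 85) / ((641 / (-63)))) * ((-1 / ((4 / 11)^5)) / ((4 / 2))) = 25371491387 / 3124387840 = 8.12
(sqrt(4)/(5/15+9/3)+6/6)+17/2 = 101/10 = 10.10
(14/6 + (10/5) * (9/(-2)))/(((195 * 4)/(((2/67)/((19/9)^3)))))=-162/5974189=-0.00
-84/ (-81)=28/ 27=1.04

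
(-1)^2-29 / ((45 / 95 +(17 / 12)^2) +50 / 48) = -69707 / 9637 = -7.23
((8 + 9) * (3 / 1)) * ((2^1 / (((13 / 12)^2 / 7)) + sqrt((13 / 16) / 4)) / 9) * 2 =140.30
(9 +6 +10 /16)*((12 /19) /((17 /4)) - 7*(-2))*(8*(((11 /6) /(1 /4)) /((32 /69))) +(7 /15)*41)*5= 73405625 /456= 160977.25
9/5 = 1.80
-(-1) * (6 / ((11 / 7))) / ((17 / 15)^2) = 9450 / 3179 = 2.97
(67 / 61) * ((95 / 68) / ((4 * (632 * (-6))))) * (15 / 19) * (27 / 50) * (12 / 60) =-1809 / 209722880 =-0.00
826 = 826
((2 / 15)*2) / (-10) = -2 / 75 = -0.03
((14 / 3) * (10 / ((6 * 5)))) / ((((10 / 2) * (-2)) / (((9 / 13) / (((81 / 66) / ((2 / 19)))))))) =-308 / 33345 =-0.01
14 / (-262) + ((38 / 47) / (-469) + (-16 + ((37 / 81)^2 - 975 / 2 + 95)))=-15472869732205 / 37891520226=-408.35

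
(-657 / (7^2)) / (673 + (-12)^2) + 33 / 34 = 1298751 / 1361122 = 0.95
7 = 7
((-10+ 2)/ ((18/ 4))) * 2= -32/ 9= -3.56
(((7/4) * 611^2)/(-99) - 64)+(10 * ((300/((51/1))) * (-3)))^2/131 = -96330416669/14992164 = -6425.38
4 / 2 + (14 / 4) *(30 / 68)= 241 / 68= 3.54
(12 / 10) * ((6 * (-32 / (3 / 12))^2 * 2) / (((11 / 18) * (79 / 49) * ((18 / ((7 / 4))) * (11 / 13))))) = 1315012608 / 47795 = 27513.60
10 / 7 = 1.43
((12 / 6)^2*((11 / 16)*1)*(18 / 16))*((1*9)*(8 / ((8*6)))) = 297 / 64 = 4.64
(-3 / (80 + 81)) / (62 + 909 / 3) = -3 / 58765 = -0.00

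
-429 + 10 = -419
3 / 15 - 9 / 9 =-4 / 5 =-0.80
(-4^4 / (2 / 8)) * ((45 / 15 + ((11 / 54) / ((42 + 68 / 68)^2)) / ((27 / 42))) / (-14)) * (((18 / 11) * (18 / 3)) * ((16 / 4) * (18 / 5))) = 22085599232 / 711865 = 31024.98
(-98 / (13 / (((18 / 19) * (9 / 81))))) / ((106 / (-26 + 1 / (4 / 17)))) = 4263 / 26182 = 0.16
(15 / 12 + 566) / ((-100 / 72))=-20421 / 50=-408.42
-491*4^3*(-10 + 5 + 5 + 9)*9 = -2545344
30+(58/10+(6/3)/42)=3764/105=35.85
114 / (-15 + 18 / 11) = -8.53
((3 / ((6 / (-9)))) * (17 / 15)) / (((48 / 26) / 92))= -5083 / 20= -254.15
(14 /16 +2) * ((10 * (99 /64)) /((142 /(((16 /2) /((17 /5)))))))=56925 /77248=0.74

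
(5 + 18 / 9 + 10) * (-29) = -493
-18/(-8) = 2.25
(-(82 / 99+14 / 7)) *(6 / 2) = -280 / 33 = -8.48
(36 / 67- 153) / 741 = -3405 / 16549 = -0.21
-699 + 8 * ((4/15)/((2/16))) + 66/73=-745727/1095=-681.03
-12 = -12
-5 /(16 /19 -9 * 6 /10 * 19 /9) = 475 /1003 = 0.47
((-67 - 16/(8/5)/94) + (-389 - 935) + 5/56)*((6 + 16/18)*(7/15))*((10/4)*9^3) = -3064388409/376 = -8149969.17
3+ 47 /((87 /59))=3034 /87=34.87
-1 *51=-51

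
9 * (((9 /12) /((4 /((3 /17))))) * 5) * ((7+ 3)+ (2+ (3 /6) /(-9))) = 17.78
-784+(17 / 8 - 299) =-8647 / 8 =-1080.88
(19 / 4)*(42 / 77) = 57 / 22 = 2.59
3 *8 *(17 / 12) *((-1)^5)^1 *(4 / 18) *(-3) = 68 / 3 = 22.67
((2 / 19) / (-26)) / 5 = -1 / 1235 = -0.00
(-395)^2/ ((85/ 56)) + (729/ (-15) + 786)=8800079/ 85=103530.34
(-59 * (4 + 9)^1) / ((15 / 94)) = -72098 / 15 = -4806.53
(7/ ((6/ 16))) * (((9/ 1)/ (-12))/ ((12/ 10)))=-35/ 3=-11.67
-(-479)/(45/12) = 127.73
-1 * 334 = -334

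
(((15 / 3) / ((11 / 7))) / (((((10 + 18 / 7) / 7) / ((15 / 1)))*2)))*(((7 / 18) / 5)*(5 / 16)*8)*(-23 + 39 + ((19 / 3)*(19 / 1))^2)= 7831161625 / 209088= 37453.90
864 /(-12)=-72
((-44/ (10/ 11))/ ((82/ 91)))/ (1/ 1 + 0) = -11011/ 205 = -53.71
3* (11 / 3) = 11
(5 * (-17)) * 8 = -680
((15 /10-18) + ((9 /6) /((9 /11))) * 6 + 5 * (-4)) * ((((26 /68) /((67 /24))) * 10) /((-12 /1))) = 195 /67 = 2.91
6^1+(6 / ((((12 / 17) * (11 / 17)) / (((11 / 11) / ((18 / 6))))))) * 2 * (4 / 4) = 487 / 33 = 14.76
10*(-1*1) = -10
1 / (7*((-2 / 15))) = -15 / 14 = -1.07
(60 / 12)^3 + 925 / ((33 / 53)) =53150 / 33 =1610.61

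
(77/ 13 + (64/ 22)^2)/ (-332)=-0.04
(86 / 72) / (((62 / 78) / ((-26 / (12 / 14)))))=-50869 / 1116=-45.58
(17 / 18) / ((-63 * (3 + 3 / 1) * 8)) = -17 / 54432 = -0.00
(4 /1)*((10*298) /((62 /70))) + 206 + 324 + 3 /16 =6938173 /496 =13988.25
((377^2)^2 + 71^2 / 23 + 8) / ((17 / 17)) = 464615015968 / 23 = 20200652868.17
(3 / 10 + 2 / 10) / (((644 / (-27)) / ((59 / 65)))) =-1593 / 83720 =-0.02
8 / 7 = 1.14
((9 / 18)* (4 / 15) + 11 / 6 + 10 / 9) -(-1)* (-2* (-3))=817 / 90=9.08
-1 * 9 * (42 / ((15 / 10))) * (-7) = 1764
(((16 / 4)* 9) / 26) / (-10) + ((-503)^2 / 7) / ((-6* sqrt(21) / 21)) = -253009* sqrt(21) / 42- 9 / 65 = -27605.68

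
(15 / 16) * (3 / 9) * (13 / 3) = 65 / 48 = 1.35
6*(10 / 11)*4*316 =75840 / 11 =6894.55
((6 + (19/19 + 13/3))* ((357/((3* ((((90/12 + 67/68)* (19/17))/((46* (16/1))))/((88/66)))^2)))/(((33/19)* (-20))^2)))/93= 2928850305253376/22759683974775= 128.69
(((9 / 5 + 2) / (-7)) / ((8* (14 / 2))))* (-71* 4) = 1349 / 490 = 2.75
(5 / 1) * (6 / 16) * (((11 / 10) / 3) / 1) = 11 / 16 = 0.69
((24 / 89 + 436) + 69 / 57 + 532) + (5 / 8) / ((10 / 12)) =6562637 / 6764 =970.23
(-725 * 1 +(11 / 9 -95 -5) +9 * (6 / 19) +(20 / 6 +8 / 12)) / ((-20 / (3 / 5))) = 34924 / 1425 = 24.51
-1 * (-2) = 2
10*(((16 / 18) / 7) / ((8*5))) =2 / 63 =0.03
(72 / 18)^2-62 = -46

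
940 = 940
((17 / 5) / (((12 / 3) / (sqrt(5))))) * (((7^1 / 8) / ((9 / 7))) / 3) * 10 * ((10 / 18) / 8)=0.30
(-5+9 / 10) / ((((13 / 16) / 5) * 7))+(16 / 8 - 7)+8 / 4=-601 / 91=-6.60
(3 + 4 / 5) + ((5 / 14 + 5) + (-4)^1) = 361 / 70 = 5.16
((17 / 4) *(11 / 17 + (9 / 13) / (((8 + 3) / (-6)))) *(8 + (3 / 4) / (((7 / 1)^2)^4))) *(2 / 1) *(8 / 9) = 120830230925 / 7419298887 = 16.29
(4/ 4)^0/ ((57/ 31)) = 31/ 57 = 0.54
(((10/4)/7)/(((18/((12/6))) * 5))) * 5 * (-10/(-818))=25/51534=0.00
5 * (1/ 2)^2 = 5/ 4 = 1.25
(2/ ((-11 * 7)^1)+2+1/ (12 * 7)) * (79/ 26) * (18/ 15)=28993/ 4004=7.24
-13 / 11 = -1.18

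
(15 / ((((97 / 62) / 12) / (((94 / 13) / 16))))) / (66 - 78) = -21855 / 5044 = -4.33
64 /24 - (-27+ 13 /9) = 254 /9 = 28.22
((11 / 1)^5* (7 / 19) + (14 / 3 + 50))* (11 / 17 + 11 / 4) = 260659399 / 1292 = 201748.76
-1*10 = -10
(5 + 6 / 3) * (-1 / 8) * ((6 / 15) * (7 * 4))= -49 / 5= -9.80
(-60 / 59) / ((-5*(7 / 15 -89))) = -45 / 19588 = -0.00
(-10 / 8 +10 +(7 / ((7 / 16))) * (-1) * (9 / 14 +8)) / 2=-3627 / 56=-64.77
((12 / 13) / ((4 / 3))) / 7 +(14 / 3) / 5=1409 / 1365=1.03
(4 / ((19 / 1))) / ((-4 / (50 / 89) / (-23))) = 1150 / 1691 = 0.68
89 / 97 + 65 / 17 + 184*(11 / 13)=3439210 / 21437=160.43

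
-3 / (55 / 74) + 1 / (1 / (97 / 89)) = -14423 / 4895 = -2.95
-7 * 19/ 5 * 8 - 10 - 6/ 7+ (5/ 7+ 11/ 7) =-7748/ 35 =-221.37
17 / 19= 0.89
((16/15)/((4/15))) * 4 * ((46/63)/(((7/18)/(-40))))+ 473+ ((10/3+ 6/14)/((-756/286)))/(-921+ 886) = -202424713/277830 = -728.59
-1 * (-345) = 345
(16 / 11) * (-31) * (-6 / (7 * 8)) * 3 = 1116 / 77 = 14.49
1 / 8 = 0.12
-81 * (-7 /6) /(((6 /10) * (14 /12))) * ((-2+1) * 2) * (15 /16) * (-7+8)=-2025 /8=-253.12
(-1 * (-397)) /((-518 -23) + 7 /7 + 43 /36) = -14292 /19397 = -0.74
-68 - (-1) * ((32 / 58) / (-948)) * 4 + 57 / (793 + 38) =-129333673 / 1903821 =-67.93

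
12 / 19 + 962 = 18290 / 19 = 962.63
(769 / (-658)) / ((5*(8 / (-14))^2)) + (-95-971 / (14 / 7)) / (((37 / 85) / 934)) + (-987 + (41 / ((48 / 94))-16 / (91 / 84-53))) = -648203451944299 / 520030560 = -1246471.85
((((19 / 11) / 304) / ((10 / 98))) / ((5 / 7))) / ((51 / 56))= 2401 / 28050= 0.09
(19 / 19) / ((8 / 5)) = 5 / 8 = 0.62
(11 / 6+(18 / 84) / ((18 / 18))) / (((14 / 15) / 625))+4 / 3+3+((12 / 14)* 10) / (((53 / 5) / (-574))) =14200747 / 15582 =911.36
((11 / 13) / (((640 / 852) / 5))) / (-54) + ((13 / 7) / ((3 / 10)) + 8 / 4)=423845 / 52416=8.09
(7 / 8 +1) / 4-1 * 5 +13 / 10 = -517 / 160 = -3.23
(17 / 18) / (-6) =-17 / 108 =-0.16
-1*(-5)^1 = 5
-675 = -675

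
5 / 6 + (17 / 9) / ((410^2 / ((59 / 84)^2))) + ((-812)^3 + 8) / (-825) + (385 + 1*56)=76255504171031587 / 117425246400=649396.16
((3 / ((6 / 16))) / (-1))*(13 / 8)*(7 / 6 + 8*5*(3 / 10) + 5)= -1417 / 6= -236.17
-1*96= -96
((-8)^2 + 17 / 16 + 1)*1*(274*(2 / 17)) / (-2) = -144809 / 136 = -1064.77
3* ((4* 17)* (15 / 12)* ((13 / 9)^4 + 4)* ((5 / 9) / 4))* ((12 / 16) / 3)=73.96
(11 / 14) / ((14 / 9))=99 / 196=0.51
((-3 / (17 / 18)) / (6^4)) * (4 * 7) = -0.07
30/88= 15/44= 0.34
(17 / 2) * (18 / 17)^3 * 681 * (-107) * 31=-6586885332 / 289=-22791990.77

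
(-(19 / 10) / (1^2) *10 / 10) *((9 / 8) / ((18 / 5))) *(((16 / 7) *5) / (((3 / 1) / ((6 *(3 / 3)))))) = -95 / 7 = -13.57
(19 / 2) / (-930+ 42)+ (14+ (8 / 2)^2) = 53261 / 1776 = 29.99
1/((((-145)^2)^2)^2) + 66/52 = 6448488917075390651/5080627631635156250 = 1.27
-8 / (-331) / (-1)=-8 / 331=-0.02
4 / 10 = 2 / 5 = 0.40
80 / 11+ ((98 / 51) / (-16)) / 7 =32563 / 4488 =7.26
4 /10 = 2 /5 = 0.40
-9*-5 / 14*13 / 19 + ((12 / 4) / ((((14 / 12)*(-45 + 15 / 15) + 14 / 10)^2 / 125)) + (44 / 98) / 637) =31916840849 / 13579590206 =2.35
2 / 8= 1 / 4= 0.25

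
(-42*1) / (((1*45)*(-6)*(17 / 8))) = 56 / 765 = 0.07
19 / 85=0.22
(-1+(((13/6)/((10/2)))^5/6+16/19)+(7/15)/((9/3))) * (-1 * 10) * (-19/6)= 574567/87480000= 0.01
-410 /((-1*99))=410 /99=4.14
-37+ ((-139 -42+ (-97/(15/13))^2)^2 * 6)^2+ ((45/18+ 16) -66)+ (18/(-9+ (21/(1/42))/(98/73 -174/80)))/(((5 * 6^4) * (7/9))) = 124182176815210963985158127483443/1534041534375000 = 80950987331516633.98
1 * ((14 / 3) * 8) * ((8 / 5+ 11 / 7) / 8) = 74 / 5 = 14.80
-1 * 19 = -19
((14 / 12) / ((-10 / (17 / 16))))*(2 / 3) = -119 / 1440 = -0.08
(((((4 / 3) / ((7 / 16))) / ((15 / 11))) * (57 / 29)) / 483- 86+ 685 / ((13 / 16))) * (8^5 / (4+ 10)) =237160820867072 / 133836885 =1772013.90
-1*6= -6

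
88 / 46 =44 / 23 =1.91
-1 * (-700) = 700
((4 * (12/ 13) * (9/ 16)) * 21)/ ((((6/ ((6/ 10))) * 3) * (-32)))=-189/ 4160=-0.05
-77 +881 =804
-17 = -17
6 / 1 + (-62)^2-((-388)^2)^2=-22663492086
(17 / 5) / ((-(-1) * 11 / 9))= 153 / 55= 2.78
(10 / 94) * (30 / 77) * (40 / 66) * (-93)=-93000 / 39809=-2.34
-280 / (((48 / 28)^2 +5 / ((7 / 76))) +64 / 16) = -343 / 75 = -4.57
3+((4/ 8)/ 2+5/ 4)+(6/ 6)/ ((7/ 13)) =6.36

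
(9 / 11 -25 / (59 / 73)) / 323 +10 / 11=0.82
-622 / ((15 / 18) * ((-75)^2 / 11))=-13684 / 9375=-1.46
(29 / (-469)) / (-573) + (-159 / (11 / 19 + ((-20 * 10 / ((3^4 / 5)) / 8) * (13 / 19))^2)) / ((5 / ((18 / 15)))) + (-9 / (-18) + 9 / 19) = -11038671723045427 / 512116016990550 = -21.56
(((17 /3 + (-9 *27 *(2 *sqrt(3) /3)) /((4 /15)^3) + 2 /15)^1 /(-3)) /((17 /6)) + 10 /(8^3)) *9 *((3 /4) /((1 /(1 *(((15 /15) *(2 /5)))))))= -389421 /217600 + 1476225 *sqrt(3) /544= 4698.39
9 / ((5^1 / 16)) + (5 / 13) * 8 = 2072 / 65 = 31.88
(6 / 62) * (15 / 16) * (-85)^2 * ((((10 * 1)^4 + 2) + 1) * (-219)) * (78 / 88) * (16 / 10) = -5555451385575 / 2728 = -2036455786.50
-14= -14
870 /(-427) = -870 /427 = -2.04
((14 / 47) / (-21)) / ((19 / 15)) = -10 / 893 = -0.01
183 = 183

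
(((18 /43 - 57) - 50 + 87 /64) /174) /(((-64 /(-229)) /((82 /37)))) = -2718782119 /566956032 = -4.80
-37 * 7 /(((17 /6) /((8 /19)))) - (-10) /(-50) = -62483 /1615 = -38.69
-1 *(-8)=8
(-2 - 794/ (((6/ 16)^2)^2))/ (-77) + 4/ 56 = 6505663/ 12474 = 521.54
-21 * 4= -84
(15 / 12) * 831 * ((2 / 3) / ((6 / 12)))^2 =5540 / 3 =1846.67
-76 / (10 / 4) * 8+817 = 2869 / 5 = 573.80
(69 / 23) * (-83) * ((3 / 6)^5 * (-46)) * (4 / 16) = 5727 / 64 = 89.48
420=420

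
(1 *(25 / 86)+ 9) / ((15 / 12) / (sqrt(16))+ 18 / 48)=6392 / 473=13.51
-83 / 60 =-1.38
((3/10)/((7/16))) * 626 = 15024/35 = 429.26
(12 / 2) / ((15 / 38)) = 76 / 5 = 15.20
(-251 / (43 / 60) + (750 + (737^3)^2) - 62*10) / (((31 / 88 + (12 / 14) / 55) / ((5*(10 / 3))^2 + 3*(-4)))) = 4615221928029001373913920 / 39861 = 115782893756528972527.38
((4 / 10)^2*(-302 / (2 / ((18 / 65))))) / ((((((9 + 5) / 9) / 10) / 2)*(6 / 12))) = -391392 / 2275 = -172.04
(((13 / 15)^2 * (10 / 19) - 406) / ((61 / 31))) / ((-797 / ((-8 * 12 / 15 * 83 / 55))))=-28553466112 / 11431072125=-2.50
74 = 74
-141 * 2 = -282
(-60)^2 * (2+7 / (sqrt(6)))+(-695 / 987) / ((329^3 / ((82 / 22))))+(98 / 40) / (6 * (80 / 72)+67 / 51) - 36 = 2049762007653034237 / 286107505858020+4200 * sqrt(6) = 17452.16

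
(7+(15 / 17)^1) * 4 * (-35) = -18760 / 17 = -1103.53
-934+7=-927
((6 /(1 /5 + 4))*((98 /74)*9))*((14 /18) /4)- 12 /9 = 439 /222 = 1.98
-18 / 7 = -2.57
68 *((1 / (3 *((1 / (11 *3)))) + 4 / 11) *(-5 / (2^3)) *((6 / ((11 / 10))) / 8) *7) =-1115625 / 484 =-2305.01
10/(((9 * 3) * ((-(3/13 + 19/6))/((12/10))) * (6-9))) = 104/2385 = 0.04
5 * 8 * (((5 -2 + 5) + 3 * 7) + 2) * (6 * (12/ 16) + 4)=10540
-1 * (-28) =28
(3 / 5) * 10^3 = 600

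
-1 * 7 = -7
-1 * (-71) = 71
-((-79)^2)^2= -38950081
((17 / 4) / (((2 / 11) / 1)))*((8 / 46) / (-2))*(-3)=561 / 92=6.10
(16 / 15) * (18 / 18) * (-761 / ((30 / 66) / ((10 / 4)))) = -4464.53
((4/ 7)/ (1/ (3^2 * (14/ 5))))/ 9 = 8/ 5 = 1.60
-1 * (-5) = 5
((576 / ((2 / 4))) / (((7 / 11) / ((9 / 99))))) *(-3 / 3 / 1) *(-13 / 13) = 1152 / 7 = 164.57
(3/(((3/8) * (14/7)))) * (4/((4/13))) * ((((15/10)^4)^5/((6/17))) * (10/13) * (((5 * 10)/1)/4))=2469805617375/524288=4710780.37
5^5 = 3125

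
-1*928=-928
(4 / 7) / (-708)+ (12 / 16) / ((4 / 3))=11135 / 19824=0.56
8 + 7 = 15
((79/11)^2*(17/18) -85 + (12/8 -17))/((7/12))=-225584/2541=-88.78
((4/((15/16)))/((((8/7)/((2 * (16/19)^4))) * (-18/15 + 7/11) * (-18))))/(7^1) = 5767168/109078677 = 0.05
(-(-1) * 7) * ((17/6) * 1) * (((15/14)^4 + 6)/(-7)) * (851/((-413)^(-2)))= -4719049567289/1568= -3009597938.32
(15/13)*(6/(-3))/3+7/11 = -19/143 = -0.13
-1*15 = -15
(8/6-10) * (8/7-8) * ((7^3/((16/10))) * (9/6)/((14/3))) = 4095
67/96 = 0.70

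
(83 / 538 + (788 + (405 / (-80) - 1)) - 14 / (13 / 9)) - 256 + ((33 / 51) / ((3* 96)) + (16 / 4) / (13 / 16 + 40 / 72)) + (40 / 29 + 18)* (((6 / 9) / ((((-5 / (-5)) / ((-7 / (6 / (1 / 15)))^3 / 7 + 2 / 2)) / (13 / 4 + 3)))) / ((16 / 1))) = 249273992035650623 / 475376309516160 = 524.37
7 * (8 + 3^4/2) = 679/2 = 339.50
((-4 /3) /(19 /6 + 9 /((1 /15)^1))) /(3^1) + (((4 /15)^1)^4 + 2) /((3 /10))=168215948 /25180875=6.68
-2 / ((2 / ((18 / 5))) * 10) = -9 / 25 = -0.36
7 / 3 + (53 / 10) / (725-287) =10273 / 4380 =2.35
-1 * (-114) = 114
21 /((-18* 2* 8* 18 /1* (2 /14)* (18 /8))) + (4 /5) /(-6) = -2837 /19440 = -0.15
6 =6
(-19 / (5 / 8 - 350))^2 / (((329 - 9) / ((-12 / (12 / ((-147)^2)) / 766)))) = -7800849 / 29920055750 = -0.00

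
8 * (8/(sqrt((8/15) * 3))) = 16 * sqrt(10) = 50.60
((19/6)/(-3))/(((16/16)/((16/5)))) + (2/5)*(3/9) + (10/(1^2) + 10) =754/45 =16.76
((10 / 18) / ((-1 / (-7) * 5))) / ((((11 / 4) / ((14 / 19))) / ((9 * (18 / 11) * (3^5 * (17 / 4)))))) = 7287084 / 2299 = 3169.68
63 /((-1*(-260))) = 0.24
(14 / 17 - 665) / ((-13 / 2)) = 22582 / 221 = 102.18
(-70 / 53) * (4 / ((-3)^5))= 280 / 12879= 0.02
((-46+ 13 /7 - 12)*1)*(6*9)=-3031.71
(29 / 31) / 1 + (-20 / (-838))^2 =5094369 / 5442391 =0.94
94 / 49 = 1.92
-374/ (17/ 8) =-176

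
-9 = -9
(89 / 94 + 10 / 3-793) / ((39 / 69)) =-1395.43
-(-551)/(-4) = -551/4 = -137.75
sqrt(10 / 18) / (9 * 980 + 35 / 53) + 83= 53 * sqrt(5) / 1402485 + 83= 83.00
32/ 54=16/ 27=0.59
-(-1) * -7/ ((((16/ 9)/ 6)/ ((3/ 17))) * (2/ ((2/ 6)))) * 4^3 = -756/ 17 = -44.47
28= 28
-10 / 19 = -0.53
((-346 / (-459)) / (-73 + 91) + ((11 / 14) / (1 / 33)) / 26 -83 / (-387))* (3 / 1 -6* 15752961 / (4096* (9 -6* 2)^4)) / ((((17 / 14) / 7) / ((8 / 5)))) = -109184787133373 / 33499215360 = -3259.32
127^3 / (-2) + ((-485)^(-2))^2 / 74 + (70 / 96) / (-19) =-1912250135120046343919 / 1867082536290000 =-1024191.54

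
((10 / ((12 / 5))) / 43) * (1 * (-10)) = -125 / 129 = -0.97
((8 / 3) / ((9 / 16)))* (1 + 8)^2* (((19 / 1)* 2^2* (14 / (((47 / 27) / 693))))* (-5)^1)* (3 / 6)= -19112163840 / 47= -406641783.83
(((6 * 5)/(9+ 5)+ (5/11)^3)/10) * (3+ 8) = 2084/847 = 2.46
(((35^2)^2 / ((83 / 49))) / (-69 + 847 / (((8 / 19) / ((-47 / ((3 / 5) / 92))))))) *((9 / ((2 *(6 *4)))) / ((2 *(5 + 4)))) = -73530625 / 115513528912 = -0.00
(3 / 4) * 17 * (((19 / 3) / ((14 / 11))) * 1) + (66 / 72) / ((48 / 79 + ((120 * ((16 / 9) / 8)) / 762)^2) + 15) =520827543689 / 8201342632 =63.51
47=47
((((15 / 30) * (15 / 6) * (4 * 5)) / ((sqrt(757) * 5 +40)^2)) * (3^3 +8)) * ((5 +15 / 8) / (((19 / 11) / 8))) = 20525 / 10773 - 400 * sqrt(757) / 10773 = 0.88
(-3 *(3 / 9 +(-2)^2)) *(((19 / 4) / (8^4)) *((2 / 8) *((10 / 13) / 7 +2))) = -57 / 7168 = -0.01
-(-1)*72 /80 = 9 /10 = 0.90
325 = 325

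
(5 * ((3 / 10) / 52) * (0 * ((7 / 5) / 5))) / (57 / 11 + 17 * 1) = 0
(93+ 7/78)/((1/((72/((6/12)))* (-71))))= -12372744/13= -951749.54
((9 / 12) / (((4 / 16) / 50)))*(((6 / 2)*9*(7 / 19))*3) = 85050 / 19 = 4476.32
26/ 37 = 0.70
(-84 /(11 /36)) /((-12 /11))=252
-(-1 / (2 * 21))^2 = -1 / 1764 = -0.00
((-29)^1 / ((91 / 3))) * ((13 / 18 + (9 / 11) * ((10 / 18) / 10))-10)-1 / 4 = 103021 / 12012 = 8.58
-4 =-4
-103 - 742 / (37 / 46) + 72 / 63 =-265305 / 259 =-1024.34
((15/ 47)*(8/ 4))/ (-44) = -15/ 1034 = -0.01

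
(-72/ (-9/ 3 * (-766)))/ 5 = -12/ 1915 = -0.01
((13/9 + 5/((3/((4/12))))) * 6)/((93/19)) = 76/31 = 2.45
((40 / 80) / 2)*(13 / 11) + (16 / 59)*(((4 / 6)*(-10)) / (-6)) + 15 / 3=130763 / 23364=5.60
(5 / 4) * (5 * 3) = 75 / 4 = 18.75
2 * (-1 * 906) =-1812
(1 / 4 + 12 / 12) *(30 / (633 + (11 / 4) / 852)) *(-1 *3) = -15336 / 86291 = -0.18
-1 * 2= -2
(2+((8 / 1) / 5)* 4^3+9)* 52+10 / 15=88462 / 15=5897.47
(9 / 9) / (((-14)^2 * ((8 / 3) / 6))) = 9 / 784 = 0.01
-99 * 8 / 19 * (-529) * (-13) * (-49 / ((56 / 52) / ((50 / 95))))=2478195720 / 361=6864808.09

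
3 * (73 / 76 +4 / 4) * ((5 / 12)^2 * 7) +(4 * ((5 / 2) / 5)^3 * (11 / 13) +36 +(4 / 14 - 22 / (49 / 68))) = 30966479 / 2323776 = 13.33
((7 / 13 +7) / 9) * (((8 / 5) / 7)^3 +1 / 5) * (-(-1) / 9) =466 / 23625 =0.02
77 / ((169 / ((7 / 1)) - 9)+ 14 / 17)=9163 / 1900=4.82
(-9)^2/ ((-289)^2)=81/ 83521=0.00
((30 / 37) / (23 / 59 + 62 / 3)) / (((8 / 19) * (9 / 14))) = 39235 / 275798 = 0.14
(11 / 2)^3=1331 / 8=166.38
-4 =-4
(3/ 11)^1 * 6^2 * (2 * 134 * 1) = 28944/ 11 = 2631.27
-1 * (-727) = 727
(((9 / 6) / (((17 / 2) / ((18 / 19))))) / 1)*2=108 / 323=0.33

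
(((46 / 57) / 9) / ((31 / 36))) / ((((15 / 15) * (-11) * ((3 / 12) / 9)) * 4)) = -552 / 6479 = -0.09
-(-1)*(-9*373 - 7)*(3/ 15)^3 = -3364/ 125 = -26.91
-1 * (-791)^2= -625681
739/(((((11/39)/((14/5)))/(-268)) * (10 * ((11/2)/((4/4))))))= -108136392/3025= -35747.57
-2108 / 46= -1054 / 23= -45.83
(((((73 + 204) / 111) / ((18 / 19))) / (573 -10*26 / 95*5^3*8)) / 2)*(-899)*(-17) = -1528254151 / 164287548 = -9.30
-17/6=-2.83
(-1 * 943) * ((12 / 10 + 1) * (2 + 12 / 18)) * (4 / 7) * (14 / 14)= -331936 / 105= -3161.30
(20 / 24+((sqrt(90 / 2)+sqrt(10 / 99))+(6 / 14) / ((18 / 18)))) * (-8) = -24 * sqrt(5)- 212 / 21- 8 * sqrt(110) / 33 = -66.30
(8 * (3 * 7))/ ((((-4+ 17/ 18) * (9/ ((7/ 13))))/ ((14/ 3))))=-10976/ 715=-15.35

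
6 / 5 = 1.20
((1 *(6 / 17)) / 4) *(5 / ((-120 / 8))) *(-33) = 33 / 34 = 0.97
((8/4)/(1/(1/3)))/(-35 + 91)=1/84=0.01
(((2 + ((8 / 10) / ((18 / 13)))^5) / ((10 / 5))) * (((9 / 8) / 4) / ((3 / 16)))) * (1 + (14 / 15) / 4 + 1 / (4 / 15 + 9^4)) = 693678464911789 / 363221470687500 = 1.91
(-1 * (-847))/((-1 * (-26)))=847/26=32.58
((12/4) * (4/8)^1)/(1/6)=9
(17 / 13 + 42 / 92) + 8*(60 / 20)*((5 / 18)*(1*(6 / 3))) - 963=-1700537 / 1794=-947.90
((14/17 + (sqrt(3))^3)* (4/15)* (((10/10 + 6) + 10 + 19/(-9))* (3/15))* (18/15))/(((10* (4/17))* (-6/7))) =-7973* sqrt(3)/5625 - 6566/16875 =-2.84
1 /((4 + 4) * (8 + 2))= 1 /80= 0.01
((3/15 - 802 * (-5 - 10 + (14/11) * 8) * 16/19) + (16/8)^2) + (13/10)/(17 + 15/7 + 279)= 2842388445/872366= 3258.25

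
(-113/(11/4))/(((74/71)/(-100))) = 3942.51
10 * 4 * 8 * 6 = 1920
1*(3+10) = 13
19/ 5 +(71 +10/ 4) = 77.30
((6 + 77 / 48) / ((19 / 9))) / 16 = 1095 / 4864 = 0.23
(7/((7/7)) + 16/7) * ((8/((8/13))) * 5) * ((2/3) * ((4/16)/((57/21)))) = 4225/114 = 37.06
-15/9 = -5/3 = -1.67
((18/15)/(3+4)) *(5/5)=6/35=0.17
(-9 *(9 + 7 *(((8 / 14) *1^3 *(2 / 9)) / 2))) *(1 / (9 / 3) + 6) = -1615 / 3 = -538.33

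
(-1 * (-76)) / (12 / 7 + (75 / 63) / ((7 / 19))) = 11172 / 727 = 15.37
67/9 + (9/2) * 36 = 1525/9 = 169.44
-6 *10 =-60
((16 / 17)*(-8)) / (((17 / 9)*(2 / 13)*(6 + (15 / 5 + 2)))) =-7488 / 3179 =-2.36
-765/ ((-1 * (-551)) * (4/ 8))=-1530/ 551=-2.78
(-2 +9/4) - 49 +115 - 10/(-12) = 67.08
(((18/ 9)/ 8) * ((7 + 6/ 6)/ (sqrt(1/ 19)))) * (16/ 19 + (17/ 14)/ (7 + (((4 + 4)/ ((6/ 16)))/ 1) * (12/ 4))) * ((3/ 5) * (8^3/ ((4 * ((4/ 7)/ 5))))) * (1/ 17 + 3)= 15396.74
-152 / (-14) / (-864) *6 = -19 / 252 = -0.08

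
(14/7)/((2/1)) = 1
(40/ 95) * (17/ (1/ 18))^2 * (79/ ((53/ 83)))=4877626.63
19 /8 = 2.38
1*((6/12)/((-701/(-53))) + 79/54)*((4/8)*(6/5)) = 5681/6309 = 0.90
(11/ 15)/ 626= 11/ 9390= 0.00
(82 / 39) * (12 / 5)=328 / 65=5.05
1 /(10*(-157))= -1 /1570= -0.00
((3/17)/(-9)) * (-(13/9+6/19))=301/8721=0.03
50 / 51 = 0.98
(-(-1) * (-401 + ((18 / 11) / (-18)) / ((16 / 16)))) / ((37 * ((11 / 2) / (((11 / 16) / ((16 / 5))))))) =-5515 / 13024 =-0.42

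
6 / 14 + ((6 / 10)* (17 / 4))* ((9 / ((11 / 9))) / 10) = 35517 / 15400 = 2.31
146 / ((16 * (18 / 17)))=1241 / 144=8.62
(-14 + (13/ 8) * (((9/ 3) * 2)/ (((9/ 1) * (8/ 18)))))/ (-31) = 185/ 496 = 0.37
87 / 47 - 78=-3579 / 47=-76.15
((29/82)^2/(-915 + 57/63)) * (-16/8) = 17661/64536952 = 0.00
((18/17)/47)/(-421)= -18/336379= -0.00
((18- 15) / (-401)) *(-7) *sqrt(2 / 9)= 7 *sqrt(2) / 401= 0.02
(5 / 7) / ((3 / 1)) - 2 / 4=-11 / 42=-0.26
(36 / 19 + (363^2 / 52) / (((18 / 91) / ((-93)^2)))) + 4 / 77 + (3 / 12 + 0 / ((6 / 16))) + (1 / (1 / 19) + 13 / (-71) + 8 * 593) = 92078032124049 / 830984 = 110806022.89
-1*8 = -8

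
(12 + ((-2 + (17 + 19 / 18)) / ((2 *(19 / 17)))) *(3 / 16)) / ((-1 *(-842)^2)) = -48689 / 2586300672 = -0.00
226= 226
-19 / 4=-4.75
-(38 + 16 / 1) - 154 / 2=-131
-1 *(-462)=462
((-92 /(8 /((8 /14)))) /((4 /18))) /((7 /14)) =-414 /7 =-59.14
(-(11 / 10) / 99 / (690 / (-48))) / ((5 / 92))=16 / 1125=0.01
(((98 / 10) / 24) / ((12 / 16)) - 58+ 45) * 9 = -1121 / 10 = -112.10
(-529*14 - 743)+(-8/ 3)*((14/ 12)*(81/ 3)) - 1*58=-8291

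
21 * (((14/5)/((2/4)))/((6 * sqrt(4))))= 49/5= 9.80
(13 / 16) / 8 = 13 / 128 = 0.10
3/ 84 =1/ 28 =0.04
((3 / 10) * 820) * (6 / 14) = 738 / 7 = 105.43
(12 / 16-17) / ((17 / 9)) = -585 / 68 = -8.60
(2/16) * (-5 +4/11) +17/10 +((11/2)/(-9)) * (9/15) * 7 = -1909/1320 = -1.45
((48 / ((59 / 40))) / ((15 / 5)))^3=262144000 / 205379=1276.39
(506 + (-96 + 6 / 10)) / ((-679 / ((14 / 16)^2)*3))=-14371 / 93120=-0.15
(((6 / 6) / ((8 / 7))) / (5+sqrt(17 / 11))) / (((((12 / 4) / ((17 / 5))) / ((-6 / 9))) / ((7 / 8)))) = -9163 / 74304+833 * sqrt(187) / 371520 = -0.09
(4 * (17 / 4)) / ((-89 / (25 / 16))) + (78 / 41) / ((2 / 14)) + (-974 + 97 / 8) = -55398031 / 58384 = -948.86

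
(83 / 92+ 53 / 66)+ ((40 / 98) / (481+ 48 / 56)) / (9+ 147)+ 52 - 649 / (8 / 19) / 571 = 54280643545967 / 1064205758616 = 51.01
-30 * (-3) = 90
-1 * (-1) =1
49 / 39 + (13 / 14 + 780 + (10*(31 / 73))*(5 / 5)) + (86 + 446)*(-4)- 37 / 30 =-44601161 / 33215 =-1342.80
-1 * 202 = -202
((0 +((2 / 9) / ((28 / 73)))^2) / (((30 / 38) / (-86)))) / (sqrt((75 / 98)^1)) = -4353793 * sqrt(6) / 255150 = -41.80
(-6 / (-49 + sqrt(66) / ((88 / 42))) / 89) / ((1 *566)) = 18 *sqrt(66) / 755484065 + 264 / 107926295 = 0.00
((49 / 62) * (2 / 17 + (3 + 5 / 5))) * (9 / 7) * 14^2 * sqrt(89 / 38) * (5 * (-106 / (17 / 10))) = -1145277000 * sqrt(3382) / 170221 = -391276.89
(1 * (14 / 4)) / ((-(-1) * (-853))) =-7 / 1706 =-0.00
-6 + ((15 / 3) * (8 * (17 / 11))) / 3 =14.61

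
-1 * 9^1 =-9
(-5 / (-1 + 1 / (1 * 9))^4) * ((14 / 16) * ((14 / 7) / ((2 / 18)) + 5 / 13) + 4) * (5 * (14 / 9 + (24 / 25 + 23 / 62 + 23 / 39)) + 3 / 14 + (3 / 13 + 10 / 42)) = -873066154419 / 300425216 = -2906.10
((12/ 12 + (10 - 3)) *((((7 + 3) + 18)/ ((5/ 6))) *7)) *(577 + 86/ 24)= 5462128/ 5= 1092425.60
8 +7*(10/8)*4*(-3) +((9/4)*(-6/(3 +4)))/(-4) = -5405/56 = -96.52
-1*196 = -196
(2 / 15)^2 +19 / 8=4307 / 1800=2.39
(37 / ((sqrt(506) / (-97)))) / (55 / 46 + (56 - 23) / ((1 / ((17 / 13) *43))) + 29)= -46657 *sqrt(506) / 12404865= -0.08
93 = 93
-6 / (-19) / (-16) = -3 / 152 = -0.02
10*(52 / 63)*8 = 4160 / 63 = 66.03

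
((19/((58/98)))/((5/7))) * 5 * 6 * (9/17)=351918/493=713.83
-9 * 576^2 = -2985984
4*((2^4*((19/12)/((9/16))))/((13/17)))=82688/351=235.58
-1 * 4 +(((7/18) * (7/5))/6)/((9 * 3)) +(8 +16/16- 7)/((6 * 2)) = -55841/14580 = -3.83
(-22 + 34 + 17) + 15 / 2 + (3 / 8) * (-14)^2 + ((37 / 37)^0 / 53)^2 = 308991 / 2809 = 110.00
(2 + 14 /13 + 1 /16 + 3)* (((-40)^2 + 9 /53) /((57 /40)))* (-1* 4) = -27576.48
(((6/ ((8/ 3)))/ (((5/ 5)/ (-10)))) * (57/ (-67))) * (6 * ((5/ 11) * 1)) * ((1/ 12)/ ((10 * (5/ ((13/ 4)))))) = 6669/ 23584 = 0.28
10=10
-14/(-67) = 14/67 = 0.21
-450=-450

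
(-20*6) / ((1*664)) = -15 / 83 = -0.18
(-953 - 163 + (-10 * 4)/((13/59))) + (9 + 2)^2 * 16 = 8300/13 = 638.46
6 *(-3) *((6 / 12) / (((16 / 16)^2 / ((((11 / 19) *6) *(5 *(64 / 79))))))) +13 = -170567 / 1501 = -113.64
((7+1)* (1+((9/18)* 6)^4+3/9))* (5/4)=2470/3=823.33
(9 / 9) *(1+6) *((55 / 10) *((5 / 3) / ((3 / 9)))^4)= 48125 / 2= 24062.50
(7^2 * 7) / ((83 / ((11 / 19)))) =3773 / 1577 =2.39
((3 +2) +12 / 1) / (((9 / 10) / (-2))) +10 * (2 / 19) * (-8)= -46.20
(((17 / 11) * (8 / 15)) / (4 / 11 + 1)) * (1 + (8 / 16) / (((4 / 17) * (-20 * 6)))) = 16031 / 27000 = 0.59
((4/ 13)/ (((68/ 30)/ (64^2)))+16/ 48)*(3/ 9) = 368861/ 1989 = 185.45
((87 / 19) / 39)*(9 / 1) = 261 / 247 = 1.06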